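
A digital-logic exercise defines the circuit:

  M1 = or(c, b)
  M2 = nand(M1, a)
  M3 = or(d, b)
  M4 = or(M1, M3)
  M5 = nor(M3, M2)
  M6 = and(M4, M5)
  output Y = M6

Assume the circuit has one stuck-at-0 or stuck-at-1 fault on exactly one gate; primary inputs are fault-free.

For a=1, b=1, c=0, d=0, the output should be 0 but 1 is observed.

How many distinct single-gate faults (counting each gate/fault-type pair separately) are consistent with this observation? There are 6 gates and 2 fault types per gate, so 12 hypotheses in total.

3

Fault-free: M1=1, M2=0, M3=1, M4=1, M5=0, M6=0 → 0. Observed 1.
  M1 stuck-at-0: output 0 ✗
  M1 stuck-at-1: output 0 ✗
  M2 stuck-at-0: output 0 ✗
  M2 stuck-at-1: output 0 ✗
  M3 stuck-at-0: output 1 ✓
  M3 stuck-at-1: output 0 ✗
  M4 stuck-at-0: output 0 ✗
  M4 stuck-at-1: output 0 ✗
  M5 stuck-at-0: output 0 ✗
  M5 stuck-at-1: output 1 ✓
  M6 stuck-at-0: output 0 ✗
  M6 stuck-at-1: output 1 ✓
Consistent faults: {M3 stuck-at-0, M5 stuck-at-1, M6 stuck-at-1} — 3 in all.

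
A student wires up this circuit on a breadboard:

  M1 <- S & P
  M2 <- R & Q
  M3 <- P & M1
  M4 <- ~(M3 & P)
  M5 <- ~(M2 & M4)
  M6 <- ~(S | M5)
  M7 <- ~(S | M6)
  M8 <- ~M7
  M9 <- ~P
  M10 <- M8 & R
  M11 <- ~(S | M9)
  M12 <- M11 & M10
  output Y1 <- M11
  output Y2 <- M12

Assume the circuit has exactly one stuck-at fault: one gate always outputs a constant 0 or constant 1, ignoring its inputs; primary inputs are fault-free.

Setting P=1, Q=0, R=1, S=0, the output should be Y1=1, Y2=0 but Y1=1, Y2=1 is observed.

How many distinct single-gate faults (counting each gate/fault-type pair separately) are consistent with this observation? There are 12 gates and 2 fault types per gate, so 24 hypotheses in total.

Fault-free: M1=0, M2=0, M3=0, M4=1, M5=1, M6=0, M7=1, M8=0, M9=0, M10=0, M11=1, M12=0 → Y1=1, Y2=0. Observed Y1=1, Y2=1.
  M1: none of the 2 fault types match ✗
  M2: stuck-at-1 ✓; others ✗
  M3: none of the 2 fault types match ✗
  M4: none of the 2 fault types match ✗
  M5: stuck-at-0 ✓; others ✗
  M6: stuck-at-1 ✓; others ✗
  M7: stuck-at-0 ✓; others ✗
  M8: stuck-at-1 ✓; others ✗
  M9: none of the 2 fault types match ✗
  M10: stuck-at-1 ✓; others ✗
  M11: none of the 2 fault types match ✗
  M12: stuck-at-1 ✓; others ✗
Consistent faults: {M2 stuck-at-1, M5 stuck-at-0, M6 stuck-at-1, M7 stuck-at-0, M8 stuck-at-1, M10 stuck-at-1, M12 stuck-at-1} — 7 in all.

7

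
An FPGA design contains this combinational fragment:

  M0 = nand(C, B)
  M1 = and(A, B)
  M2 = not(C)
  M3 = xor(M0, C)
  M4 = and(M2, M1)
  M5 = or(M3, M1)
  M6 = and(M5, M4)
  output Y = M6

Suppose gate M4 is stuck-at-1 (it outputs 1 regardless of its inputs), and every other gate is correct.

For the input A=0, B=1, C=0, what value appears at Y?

1

Propagate with M4 forced: M0=1, M1=0, M2=1, M3=1, M4=1 [stuck-at-1], M5=1, M6=1.
So Y = 1. (Without the fault it would be 0.)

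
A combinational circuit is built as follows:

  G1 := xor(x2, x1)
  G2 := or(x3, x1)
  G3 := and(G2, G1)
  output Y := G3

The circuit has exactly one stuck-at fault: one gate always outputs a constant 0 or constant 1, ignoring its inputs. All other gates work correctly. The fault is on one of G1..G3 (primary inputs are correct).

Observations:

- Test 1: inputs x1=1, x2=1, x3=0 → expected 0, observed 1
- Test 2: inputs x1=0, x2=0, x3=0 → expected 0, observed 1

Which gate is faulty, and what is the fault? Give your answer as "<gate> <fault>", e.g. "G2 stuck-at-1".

Fault-free values for test 1 (x1=1, x2=1, x3=0): G1=0, G2=1, G3=0, giving Y=0. Observed 1.
Test 1: faults giving observed 1 are {G1 stuck-at-1, G3 stuck-at-1}.
Test 2 (x1=0, x2=0, x3=0): fault-free G1=0, G2=0, G3=0 → 0; observed 1. Eliminates G1 stuck-at-1.
Only G3 stuck-at-1 is consistent with every test.

G3 stuck-at-1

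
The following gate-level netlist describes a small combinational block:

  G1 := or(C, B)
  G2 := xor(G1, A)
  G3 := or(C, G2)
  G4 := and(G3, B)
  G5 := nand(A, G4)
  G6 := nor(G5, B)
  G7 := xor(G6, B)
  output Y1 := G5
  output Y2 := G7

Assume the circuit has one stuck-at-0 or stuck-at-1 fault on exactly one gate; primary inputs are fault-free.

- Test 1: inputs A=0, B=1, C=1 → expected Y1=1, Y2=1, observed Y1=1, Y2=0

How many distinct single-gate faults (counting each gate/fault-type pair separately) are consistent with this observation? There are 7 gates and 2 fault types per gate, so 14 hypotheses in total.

Fault-free: G1=1, G2=1, G3=1, G4=1, G5=1, G6=0, G7=1 → Y1=1, Y2=1. Observed Y1=1, Y2=0.
  G1 stuck-at-0: output Y1=1, Y2=1 ✗
  G1 stuck-at-1: output Y1=1, Y2=1 ✗
  G2 stuck-at-0: output Y1=1, Y2=1 ✗
  G2 stuck-at-1: output Y1=1, Y2=1 ✗
  G3 stuck-at-0: output Y1=1, Y2=1 ✗
  G3 stuck-at-1: output Y1=1, Y2=1 ✗
  G4 stuck-at-0: output Y1=1, Y2=1 ✗
  G4 stuck-at-1: output Y1=1, Y2=1 ✗
  G5 stuck-at-0: output Y1=0, Y2=1 ✗
  G5 stuck-at-1: output Y1=1, Y2=1 ✗
  G6 stuck-at-0: output Y1=1, Y2=1 ✗
  G6 stuck-at-1: output Y1=1, Y2=0 ✓
  G7 stuck-at-0: output Y1=1, Y2=0 ✓
  G7 stuck-at-1: output Y1=1, Y2=1 ✗
Consistent faults: {G6 stuck-at-1, G7 stuck-at-0} — 2 in all.

2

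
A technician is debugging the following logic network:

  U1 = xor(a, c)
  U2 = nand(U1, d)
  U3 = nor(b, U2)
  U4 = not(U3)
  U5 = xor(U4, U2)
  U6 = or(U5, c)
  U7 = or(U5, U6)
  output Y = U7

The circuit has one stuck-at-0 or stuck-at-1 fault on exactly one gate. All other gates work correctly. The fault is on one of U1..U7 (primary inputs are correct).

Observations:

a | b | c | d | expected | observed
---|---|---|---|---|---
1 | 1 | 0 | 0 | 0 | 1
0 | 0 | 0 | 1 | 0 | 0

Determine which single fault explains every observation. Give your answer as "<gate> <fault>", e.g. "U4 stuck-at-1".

U2 stuck-at-0

Fault-free values for test 1 (a=1, b=1, c=0, d=0): U1=1, U2=1, U3=0, U4=1, U5=0, U6=0, U7=0, giving Y=0. Observed 1.
Test 1: faults giving observed 1 are {U2 stuck-at-0, U3 stuck-at-1, U4 stuck-at-0, U5 stuck-at-1, U6 stuck-at-1, U7 stuck-at-1}.
Test 2 (a=0, b=0, c=0, d=1): fault-free U1=0, U2=1, U3=0, U4=1, U5=0, U6=0, U7=0 → 0; observed 0. Eliminates U3 stuck-at-1, U4 stuck-at-0, U5 stuck-at-1, U6 stuck-at-1, U7 stuck-at-1.
Only U2 stuck-at-0 is consistent with every test.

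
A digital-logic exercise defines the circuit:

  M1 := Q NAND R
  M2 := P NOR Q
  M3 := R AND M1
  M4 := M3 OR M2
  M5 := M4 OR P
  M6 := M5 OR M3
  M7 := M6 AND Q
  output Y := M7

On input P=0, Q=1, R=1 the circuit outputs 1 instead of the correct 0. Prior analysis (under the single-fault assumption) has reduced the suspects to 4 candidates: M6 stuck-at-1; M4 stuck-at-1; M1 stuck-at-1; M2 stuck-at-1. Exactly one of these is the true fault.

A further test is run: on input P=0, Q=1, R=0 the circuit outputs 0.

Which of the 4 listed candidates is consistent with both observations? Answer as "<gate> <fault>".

M1 stuck-at-1

Evaluate each candidate on input P=0, Q=1, R=0:
  M6 stuck-at-1: M1=1, M2=0, M3=0, M4=0, M5=0, M6=1 [stuck-at-1], M7=1 → 1 — eliminated
  M4 stuck-at-1: M1=1, M2=0, M3=0, M4=1 [stuck-at-1], M5=1, M6=1, M7=1 → 1 — eliminated
  M1 stuck-at-1: M1=1 [stuck-at-1], M2=0, M3=0, M4=0, M5=0, M6=0, M7=0 → 0 — matches
  M2 stuck-at-1: M1=1, M2=1 [stuck-at-1], M3=0, M4=1, M5=1, M6=1, M7=1 → 1 — eliminated
Only M1 stuck-at-1 reproduces the observed 0.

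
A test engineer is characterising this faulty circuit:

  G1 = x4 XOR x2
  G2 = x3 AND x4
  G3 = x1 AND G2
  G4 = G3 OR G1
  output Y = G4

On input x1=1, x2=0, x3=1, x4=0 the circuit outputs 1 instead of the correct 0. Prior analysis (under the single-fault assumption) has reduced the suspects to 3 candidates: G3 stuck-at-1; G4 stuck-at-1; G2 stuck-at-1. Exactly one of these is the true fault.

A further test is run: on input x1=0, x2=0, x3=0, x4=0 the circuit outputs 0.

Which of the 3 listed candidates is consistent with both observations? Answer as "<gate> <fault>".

G2 stuck-at-1

Evaluate each candidate on input x1=0, x2=0, x3=0, x4=0:
  G3 stuck-at-1: G1=0, G2=0, G3=1 [stuck-at-1], G4=1 → 1 — eliminated
  G4 stuck-at-1: G1=0, G2=0, G3=0, G4=1 [stuck-at-1] → 1 — eliminated
  G2 stuck-at-1: G1=0, G2=1 [stuck-at-1], G3=0, G4=0 → 0 — matches
Only G2 stuck-at-1 reproduces the observed 0.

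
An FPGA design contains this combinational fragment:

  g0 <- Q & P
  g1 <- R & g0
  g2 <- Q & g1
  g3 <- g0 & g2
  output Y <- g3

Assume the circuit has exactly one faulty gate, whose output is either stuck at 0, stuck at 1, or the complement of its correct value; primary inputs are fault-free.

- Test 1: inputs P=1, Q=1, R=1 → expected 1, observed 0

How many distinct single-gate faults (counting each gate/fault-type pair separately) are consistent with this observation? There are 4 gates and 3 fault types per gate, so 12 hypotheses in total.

8

Fault-free: g0=1, g1=1, g2=1, g3=1 → 1. Observed 0.
  g0 stuck-at-0: output 0 ✓
  g0 stuck-at-1: output 1 ✗
  g0 inverted output: output 0 ✓
  g1 stuck-at-0: output 0 ✓
  g1 stuck-at-1: output 1 ✗
  g1 inverted output: output 0 ✓
  g2 stuck-at-0: output 0 ✓
  g2 stuck-at-1: output 1 ✗
  g2 inverted output: output 0 ✓
  g3 stuck-at-0: output 0 ✓
  g3 stuck-at-1: output 1 ✗
  g3 inverted output: output 0 ✓
Consistent faults: {g0 stuck-at-0, g0 inverted output, g1 stuck-at-0, g1 inverted output, g2 stuck-at-0, g2 inverted output, g3 stuck-at-0, g3 inverted output} — 8 in all.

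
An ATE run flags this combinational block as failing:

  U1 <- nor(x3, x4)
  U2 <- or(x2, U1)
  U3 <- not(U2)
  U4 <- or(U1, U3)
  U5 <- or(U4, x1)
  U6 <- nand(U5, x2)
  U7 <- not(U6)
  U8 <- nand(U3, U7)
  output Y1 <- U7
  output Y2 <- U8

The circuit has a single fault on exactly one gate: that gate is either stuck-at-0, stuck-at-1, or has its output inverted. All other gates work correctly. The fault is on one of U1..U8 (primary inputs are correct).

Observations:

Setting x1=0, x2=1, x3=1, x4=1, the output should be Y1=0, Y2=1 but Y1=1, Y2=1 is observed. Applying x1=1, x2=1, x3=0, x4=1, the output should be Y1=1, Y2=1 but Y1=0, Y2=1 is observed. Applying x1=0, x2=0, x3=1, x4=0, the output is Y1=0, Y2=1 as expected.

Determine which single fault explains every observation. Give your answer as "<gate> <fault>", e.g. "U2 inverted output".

Fault-free values for test 1 (x1=0, x2=1, x3=1, x4=1): U1=0, U2=1, U3=0, U4=0, U5=0, U6=1, U7=0, U8=1, giving Y1=0, Y2=1. Observed Y1=1, Y2=1.
Test 1: faults giving observed Y1=1, Y2=1 are {U1 stuck-at-1, U1 inverted output, U4 stuck-at-1, U4 inverted output, U5 stuck-at-1, U5 inverted output, U6 stuck-at-0, U6 inverted output, U7 stuck-at-1, U7 inverted output}.
Test 2 (x1=1, x2=1, x3=0, x4=1): fault-free U1=0, U2=1, U3=0, U4=0, U5=1, U6=0, U7=1, U8=1 → Y1=1, Y2=1; observed Y1=0, Y2=1. Eliminates U1 stuck-at-1, U1 inverted output, U4 stuck-at-1, U4 inverted output, U5 stuck-at-1, U6 stuck-at-0, U7 stuck-at-1.
Test 3 (x1=0, x2=0, x3=1, x4=0): fault-free U1=0, U2=0, U3=1, U4=1, U5=1, U6=1, U7=0, U8=1 → Y1=0, Y2=1; observed Y1=0, Y2=1. Eliminates U6 inverted output, U7 inverted output.
Only U5 inverted output is consistent with every test.

U5 inverted output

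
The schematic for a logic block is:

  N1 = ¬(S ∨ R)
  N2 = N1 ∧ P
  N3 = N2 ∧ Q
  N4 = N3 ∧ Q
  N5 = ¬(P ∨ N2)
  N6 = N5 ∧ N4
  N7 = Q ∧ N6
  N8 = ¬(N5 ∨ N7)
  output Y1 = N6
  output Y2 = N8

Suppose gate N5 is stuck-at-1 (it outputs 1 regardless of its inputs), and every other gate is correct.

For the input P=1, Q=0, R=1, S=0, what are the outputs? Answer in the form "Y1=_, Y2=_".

Propagate with N5 forced: N1=0, N2=0, N3=0, N4=0, N5=1 [stuck-at-1], N6=0, N7=0, N8=0.
So the outputs are Y1=0, Y2=0. (Without the fault they would be Y1=0, Y2=1.)

Y1=0, Y2=0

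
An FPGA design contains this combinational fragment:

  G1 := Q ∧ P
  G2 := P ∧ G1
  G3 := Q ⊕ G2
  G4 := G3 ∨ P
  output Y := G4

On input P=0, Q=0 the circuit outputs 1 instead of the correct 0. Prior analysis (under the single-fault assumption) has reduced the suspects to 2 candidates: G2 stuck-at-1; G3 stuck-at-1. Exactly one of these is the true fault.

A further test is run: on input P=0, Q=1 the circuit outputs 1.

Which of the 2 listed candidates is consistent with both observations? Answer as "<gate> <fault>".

Evaluate each candidate on input P=0, Q=1:
  G2 stuck-at-1: G1=0, G2=1 [stuck-at-1], G3=0, G4=0 → 0 — eliminated
  G3 stuck-at-1: G1=0, G2=0, G3=1 [stuck-at-1], G4=1 → 1 — matches
Only G3 stuck-at-1 reproduces the observed 1.

G3 stuck-at-1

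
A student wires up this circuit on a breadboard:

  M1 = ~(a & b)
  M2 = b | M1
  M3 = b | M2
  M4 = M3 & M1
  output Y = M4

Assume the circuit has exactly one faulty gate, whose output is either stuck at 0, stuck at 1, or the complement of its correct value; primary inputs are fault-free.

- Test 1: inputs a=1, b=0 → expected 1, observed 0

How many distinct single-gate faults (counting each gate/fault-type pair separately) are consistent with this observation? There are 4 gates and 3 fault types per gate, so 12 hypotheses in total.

Fault-free: M1=1, M2=1, M3=1, M4=1 → 1. Observed 0.
  M1 stuck-at-0: output 0 ✓
  M1 stuck-at-1: output 1 ✗
  M1 inverted output: output 0 ✓
  M2 stuck-at-0: output 0 ✓
  M2 stuck-at-1: output 1 ✗
  M2 inverted output: output 0 ✓
  M3 stuck-at-0: output 0 ✓
  M3 stuck-at-1: output 1 ✗
  M3 inverted output: output 0 ✓
  M4 stuck-at-0: output 0 ✓
  M4 stuck-at-1: output 1 ✗
  M4 inverted output: output 0 ✓
Consistent faults: {M1 stuck-at-0, M1 inverted output, M2 stuck-at-0, M2 inverted output, M3 stuck-at-0, M3 inverted output, M4 stuck-at-0, M4 inverted output} — 8 in all.

8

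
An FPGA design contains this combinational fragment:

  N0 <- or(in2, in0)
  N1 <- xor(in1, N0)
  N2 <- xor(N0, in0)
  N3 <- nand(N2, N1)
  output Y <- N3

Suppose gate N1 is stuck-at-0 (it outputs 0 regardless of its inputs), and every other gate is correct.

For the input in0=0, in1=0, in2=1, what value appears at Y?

1

Propagate with N1 forced: N0=1, N1=0 [stuck-at-0], N2=1, N3=1.
So Y = 1. (Without the fault it would be 0.)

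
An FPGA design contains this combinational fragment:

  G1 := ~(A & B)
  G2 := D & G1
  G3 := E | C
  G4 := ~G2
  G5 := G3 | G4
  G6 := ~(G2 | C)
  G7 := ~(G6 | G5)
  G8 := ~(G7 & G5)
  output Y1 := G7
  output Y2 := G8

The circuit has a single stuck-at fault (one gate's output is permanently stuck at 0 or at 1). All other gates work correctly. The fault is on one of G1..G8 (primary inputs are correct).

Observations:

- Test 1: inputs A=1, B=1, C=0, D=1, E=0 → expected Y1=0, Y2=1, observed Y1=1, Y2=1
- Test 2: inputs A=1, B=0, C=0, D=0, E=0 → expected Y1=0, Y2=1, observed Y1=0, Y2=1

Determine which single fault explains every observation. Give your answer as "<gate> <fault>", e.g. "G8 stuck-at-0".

Fault-free values for test 1 (A=1, B=1, C=0, D=1, E=0): G1=0, G2=0, G3=0, G4=1, G5=1, G6=1, G7=0, G8=1, giving Y1=0, Y2=1. Observed Y1=1, Y2=1.
Test 1: faults giving observed Y1=1, Y2=1 are {G1 stuck-at-1, G2 stuck-at-1}.
Test 2 (A=1, B=0, C=0, D=0, E=0): fault-free G1=1, G2=0, G3=0, G4=1, G5=1, G6=1, G7=0, G8=1 → Y1=0, Y2=1; observed Y1=0, Y2=1. Eliminates G2 stuck-at-1.
Only G1 stuck-at-1 is consistent with every test.

G1 stuck-at-1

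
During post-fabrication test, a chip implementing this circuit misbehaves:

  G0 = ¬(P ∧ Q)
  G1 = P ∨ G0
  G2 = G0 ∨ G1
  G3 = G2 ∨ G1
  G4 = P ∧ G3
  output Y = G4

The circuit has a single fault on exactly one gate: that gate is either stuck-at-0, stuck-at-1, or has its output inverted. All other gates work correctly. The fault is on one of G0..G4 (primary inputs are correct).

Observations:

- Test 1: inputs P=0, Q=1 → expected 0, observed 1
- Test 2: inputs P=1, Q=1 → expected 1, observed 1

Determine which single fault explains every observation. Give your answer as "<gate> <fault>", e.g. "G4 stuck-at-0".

Fault-free values for test 1 (P=0, Q=1): G0=1, G1=1, G2=1, G3=1, G4=0, giving Y=0. Observed 1.
Test 1: faults giving observed 1 are {G4 stuck-at-1, G4 inverted output}.
Test 2 (P=1, Q=1): fault-free G0=0, G1=1, G2=1, G3=1, G4=1 → 1; observed 1. Eliminates G4 inverted output.
Only G4 stuck-at-1 is consistent with every test.

G4 stuck-at-1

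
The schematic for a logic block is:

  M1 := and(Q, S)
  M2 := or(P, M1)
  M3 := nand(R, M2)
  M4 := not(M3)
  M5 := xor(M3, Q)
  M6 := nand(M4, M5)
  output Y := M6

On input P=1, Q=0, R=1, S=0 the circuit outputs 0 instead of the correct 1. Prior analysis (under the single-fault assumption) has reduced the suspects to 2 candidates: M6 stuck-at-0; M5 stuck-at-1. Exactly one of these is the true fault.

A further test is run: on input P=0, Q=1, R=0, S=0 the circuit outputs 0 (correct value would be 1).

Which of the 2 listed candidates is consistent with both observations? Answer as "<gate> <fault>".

M6 stuck-at-0

Evaluate each candidate on input P=0, Q=1, R=0, S=0:
  M6 stuck-at-0: M1=0, M2=0, M3=1, M4=0, M5=0, M6=0 [stuck-at-0] → 0 — matches
  M5 stuck-at-1: M1=0, M2=0, M3=1, M4=0, M5=1 [stuck-at-1], M6=1 → 1 — eliminated
Only M6 stuck-at-0 reproduces the observed 0.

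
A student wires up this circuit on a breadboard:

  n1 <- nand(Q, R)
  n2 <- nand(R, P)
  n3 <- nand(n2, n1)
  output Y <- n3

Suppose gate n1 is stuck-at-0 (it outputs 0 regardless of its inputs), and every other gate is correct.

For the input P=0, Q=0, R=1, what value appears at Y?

1

Propagate with n1 forced: n1=0 [stuck-at-0], n2=1, n3=1.
So Y = 1. (Without the fault it would be 0.)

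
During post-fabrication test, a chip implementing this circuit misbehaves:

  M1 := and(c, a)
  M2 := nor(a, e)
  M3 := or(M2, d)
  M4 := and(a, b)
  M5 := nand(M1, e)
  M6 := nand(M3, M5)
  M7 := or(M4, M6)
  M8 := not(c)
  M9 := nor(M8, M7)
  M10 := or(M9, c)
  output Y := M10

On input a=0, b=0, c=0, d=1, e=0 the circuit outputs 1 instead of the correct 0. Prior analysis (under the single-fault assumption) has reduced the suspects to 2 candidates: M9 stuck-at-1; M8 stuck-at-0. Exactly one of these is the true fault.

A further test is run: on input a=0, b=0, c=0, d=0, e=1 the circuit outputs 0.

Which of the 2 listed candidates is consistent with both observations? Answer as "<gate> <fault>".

Evaluate each candidate on input a=0, b=0, c=0, d=0, e=1:
  M9 stuck-at-1: M1=0, M2=0, M3=0, M4=0, M5=1, M6=1, M7=1, M8=1, M9=1 [stuck-at-1], M10=1 → 1 — eliminated
  M8 stuck-at-0: M1=0, M2=0, M3=0, M4=0, M5=1, M6=1, M7=1, M8=0 [stuck-at-0], M9=0, M10=0 → 0 — matches
Only M8 stuck-at-0 reproduces the observed 0.

M8 stuck-at-0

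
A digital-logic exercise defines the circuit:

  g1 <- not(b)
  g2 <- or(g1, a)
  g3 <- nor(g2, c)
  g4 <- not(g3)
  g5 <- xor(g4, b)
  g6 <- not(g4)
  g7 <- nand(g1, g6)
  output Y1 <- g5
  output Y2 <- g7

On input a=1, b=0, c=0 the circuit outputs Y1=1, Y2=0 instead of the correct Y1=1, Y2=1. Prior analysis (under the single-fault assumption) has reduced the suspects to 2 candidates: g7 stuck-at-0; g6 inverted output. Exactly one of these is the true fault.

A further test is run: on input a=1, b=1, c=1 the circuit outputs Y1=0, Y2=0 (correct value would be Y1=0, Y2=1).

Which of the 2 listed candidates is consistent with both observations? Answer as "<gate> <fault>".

Evaluate each candidate on input a=1, b=1, c=1:
  g7 stuck-at-0: g1=0, g2=1, g3=0, g4=1, g5=0, g6=0, g7=0 [stuck-at-0] → Y1=0, Y2=0 — matches
  g6 inverted output: g1=0, g2=1, g3=0, g4=1, g5=0, g6=1 [inverted output], g7=1 → Y1=0, Y2=1 — eliminated
Only g7 stuck-at-0 reproduces the observed Y1=0, Y2=0.

g7 stuck-at-0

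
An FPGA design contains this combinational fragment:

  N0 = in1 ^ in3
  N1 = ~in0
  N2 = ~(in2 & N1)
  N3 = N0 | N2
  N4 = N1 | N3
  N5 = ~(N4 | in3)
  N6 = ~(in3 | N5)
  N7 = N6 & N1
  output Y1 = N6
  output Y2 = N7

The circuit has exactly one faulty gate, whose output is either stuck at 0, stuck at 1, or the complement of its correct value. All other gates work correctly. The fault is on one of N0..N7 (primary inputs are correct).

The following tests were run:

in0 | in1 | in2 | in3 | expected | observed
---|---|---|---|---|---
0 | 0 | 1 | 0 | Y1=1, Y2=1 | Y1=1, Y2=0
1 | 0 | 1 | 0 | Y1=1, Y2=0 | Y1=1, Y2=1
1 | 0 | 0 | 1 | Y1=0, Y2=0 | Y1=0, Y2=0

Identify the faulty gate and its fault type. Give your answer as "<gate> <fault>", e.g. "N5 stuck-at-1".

Fault-free values for test 1 (in0=0, in1=0, in2=1, in3=0): N0=0, N1=1, N2=0, N3=0, N4=1, N5=0, N6=1, N7=1, giving Y1=1, Y2=1. Observed Y1=1, Y2=0.
Test 1: faults giving observed Y1=1, Y2=0 are {N1 stuck-at-0, N1 inverted output, N7 stuck-at-0, N7 inverted output}.
Test 2 (in0=1, in1=0, in2=1, in3=0): fault-free N0=0, N1=0, N2=1, N3=1, N4=1, N5=0, N6=1, N7=0 → Y1=1, Y2=0; observed Y1=1, Y2=1. Eliminates N1 stuck-at-0, N7 stuck-at-0.
Test 3 (in0=1, in1=0, in2=0, in3=1): fault-free N0=1, N1=0, N2=1, N3=1, N4=1, N5=0, N6=0, N7=0 → Y1=0, Y2=0; observed Y1=0, Y2=0. Eliminates N7 inverted output.
Only N1 inverted output is consistent with every test.

N1 inverted output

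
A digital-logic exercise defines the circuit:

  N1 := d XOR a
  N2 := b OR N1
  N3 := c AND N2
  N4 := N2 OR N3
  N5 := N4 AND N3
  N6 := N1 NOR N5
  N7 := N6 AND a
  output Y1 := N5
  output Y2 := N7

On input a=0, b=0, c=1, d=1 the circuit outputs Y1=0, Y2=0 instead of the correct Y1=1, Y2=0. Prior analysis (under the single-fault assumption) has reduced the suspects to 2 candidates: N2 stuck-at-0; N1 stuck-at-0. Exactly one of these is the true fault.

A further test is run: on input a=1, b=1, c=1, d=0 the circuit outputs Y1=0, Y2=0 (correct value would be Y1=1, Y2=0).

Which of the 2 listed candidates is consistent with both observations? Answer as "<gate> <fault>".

N2 stuck-at-0

Evaluate each candidate on input a=1, b=1, c=1, d=0:
  N2 stuck-at-0: N1=1, N2=0 [stuck-at-0], N3=0, N4=0, N5=0, N6=0, N7=0 → Y1=0, Y2=0 — matches
  N1 stuck-at-0: N1=0 [stuck-at-0], N2=1, N3=1, N4=1, N5=1, N6=0, N7=0 → Y1=1, Y2=0 — eliminated
Only N2 stuck-at-0 reproduces the observed Y1=0, Y2=0.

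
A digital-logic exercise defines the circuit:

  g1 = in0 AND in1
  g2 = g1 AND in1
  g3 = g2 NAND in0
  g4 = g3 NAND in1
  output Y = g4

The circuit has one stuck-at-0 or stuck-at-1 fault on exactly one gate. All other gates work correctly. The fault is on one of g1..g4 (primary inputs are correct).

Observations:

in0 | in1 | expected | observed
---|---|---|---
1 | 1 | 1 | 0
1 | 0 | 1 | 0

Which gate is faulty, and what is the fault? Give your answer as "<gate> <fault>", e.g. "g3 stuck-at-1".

Fault-free values for test 1 (in0=1, in1=1): g1=1, g2=1, g3=0, g4=1, giving Y=1. Observed 0.
Test 1: faults giving observed 0 are {g1 stuck-at-0, g2 stuck-at-0, g3 stuck-at-1, g4 stuck-at-0}.
Test 2 (in0=1, in1=0): fault-free g1=0, g2=0, g3=1, g4=1 → 1; observed 0. Eliminates g1 stuck-at-0, g2 stuck-at-0, g3 stuck-at-1.
Only g4 stuck-at-0 is consistent with every test.

g4 stuck-at-0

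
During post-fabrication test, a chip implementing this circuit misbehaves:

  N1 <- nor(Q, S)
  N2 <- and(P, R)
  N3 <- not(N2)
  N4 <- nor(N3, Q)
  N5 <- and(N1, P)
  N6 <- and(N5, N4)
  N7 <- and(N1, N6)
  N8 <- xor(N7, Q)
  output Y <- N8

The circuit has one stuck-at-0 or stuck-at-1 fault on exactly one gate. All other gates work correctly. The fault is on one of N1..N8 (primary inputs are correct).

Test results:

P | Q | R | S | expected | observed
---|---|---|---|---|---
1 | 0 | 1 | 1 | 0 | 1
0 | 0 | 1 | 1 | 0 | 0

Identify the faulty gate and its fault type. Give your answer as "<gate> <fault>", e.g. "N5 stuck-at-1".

N1 stuck-at-1

Fault-free values for test 1 (P=1, Q=0, R=1, S=1): N1=0, N2=1, N3=0, N4=1, N5=0, N6=0, N7=0, N8=0, giving Y=0. Observed 1.
Test 1: faults giving observed 1 are {N1 stuck-at-1, N7 stuck-at-1, N8 stuck-at-1}.
Test 2 (P=0, Q=0, R=1, S=1): fault-free N1=0, N2=0, N3=1, N4=0, N5=0, N6=0, N7=0, N8=0 → 0; observed 0. Eliminates N7 stuck-at-1, N8 stuck-at-1.
Only N1 stuck-at-1 is consistent with every test.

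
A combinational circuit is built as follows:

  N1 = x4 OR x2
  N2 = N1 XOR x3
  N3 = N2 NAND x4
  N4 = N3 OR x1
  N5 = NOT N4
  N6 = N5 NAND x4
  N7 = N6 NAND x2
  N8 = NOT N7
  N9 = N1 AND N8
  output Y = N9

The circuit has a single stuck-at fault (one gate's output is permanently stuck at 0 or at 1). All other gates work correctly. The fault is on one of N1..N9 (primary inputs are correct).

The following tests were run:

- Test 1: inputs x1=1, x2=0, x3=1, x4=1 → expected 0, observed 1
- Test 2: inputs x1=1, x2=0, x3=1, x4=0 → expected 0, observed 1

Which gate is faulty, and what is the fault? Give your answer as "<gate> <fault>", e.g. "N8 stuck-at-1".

Fault-free values for test 1 (x1=1, x2=0, x3=1, x4=1): N1=1, N2=0, N3=1, N4=1, N5=0, N6=1, N7=1, N8=0, N9=0, giving Y=0. Observed 1.
Test 1: faults giving observed 1 are {N7 stuck-at-0, N8 stuck-at-1, N9 stuck-at-1}.
Test 2 (x1=1, x2=0, x3=1, x4=0): fault-free N1=0, N2=1, N3=1, N4=1, N5=0, N6=1, N7=1, N8=0, N9=0 → 0; observed 1. Eliminates N7 stuck-at-0, N8 stuck-at-1.
Only N9 stuck-at-1 is consistent with every test.

N9 stuck-at-1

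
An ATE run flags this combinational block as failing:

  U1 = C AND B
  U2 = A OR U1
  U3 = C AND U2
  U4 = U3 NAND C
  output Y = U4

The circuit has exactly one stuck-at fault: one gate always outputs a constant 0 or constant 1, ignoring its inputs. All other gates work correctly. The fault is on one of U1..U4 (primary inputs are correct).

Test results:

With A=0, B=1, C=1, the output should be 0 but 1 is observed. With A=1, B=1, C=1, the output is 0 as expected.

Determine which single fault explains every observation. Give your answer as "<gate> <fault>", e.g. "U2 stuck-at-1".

U1 stuck-at-0

Fault-free values for test 1 (A=0, B=1, C=1): U1=1, U2=1, U3=1, U4=0, giving Y=0. Observed 1.
Test 1: faults giving observed 1 are {U1 stuck-at-0, U2 stuck-at-0, U3 stuck-at-0, U4 stuck-at-1}.
Test 2 (A=1, B=1, C=1): fault-free U1=1, U2=1, U3=1, U4=0 → 0; observed 0. Eliminates U2 stuck-at-0, U3 stuck-at-0, U4 stuck-at-1.
Only U1 stuck-at-0 is consistent with every test.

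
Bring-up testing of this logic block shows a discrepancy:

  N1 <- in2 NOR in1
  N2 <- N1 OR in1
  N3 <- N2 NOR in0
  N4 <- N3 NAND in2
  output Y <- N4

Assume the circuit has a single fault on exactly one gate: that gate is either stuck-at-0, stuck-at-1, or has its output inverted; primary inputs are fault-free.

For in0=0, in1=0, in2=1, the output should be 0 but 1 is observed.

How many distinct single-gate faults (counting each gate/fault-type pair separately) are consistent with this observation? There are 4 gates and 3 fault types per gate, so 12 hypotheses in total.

Fault-free: N1=0, N2=0, N3=1, N4=0 → 0. Observed 1.
  N1 stuck-at-0: output 0 ✗
  N1 stuck-at-1: output 1 ✓
  N1 inverted output: output 1 ✓
  N2 stuck-at-0: output 0 ✗
  N2 stuck-at-1: output 1 ✓
  N2 inverted output: output 1 ✓
  N3 stuck-at-0: output 1 ✓
  N3 stuck-at-1: output 0 ✗
  N3 inverted output: output 1 ✓
  N4 stuck-at-0: output 0 ✗
  N4 stuck-at-1: output 1 ✓
  N4 inverted output: output 1 ✓
Consistent faults: {N1 stuck-at-1, N1 inverted output, N2 stuck-at-1, N2 inverted output, N3 stuck-at-0, N3 inverted output, N4 stuck-at-1, N4 inverted output} — 8 in all.

8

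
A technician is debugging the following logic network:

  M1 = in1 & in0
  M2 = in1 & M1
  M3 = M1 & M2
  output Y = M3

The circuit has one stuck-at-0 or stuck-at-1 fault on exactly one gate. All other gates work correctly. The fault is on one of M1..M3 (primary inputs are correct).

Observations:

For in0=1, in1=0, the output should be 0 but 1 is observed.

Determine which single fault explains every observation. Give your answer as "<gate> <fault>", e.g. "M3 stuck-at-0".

Fault-free values for test 1 (in0=1, in1=0): M1=0, M2=0, M3=0, giving Y=0. Observed 1.
Test 1: faults giving observed 1 are {M3 stuck-at-1}.
Only M3 stuck-at-1 is consistent with every test.

M3 stuck-at-1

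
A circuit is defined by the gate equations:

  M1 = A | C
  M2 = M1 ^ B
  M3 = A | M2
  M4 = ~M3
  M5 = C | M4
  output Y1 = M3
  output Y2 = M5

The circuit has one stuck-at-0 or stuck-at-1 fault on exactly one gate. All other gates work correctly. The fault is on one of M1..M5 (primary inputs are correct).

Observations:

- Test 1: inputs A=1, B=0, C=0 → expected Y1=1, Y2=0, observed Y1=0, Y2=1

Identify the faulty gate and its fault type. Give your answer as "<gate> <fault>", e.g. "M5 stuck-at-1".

M3 stuck-at-0

Fault-free values for test 1 (A=1, B=0, C=0): M1=1, M2=1, M3=1, M4=0, M5=0, giving Y1=1, Y2=0. Observed Y1=0, Y2=1.
Test 1: faults giving observed Y1=0, Y2=1 are {M3 stuck-at-0}.
Only M3 stuck-at-0 is consistent with every test.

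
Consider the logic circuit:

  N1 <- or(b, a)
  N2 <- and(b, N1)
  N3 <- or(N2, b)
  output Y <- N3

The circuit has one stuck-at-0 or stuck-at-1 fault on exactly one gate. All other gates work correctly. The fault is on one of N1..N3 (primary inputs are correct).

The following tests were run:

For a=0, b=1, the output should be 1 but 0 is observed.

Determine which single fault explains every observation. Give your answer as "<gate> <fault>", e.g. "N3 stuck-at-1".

N3 stuck-at-0

Fault-free values for test 1 (a=0, b=1): N1=1, N2=1, N3=1, giving Y=1. Observed 0.
Test 1: faults giving observed 0 are {N3 stuck-at-0}.
Only N3 stuck-at-0 is consistent with every test.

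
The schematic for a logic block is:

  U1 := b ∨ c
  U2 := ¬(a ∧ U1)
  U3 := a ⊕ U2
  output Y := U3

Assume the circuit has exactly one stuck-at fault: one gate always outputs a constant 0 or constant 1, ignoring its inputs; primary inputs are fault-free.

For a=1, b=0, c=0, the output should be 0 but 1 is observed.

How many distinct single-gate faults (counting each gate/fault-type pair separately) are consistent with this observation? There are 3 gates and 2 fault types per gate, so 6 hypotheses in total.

3

Fault-free: U1=0, U2=1, U3=0 → 0. Observed 1.
  U1 stuck-at-0: output 0 ✗
  U1 stuck-at-1: output 1 ✓
  U2 stuck-at-0: output 1 ✓
  U2 stuck-at-1: output 0 ✗
  U3 stuck-at-0: output 0 ✗
  U3 stuck-at-1: output 1 ✓
Consistent faults: {U1 stuck-at-1, U2 stuck-at-0, U3 stuck-at-1} — 3 in all.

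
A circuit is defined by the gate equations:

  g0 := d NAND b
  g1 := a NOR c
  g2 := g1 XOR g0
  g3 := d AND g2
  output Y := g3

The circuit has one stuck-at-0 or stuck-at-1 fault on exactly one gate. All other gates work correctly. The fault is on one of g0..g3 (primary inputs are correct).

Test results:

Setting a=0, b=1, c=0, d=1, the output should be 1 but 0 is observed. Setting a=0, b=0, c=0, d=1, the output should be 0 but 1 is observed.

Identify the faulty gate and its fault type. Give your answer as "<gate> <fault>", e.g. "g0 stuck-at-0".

Fault-free values for test 1 (a=0, b=1, c=0, d=1): g0=0, g1=1, g2=1, g3=1, giving Y=1. Observed 0.
Test 1: faults giving observed 0 are {g0 stuck-at-1, g1 stuck-at-0, g2 stuck-at-0, g3 stuck-at-0}.
Test 2 (a=0, b=0, c=0, d=1): fault-free g0=1, g1=1, g2=0, g3=0 → 0; observed 1. Eliminates g0 stuck-at-1, g2 stuck-at-0, g3 stuck-at-0.
Only g1 stuck-at-0 is consistent with every test.

g1 stuck-at-0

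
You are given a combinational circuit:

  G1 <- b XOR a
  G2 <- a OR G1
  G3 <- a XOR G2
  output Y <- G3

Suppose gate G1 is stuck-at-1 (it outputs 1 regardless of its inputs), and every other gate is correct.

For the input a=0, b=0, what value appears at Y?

1

Propagate with G1 forced: G1=1 [stuck-at-1], G2=1, G3=1.
So Y = 1. (Without the fault it would be 0.)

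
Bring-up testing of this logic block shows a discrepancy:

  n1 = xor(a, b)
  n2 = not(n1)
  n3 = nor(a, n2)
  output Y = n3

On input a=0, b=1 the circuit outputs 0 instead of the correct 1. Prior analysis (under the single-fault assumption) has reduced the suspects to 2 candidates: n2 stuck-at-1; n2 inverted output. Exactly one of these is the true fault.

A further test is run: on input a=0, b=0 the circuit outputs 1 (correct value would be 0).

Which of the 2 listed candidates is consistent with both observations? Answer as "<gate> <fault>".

n2 inverted output

Evaluate each candidate on input a=0, b=0:
  n2 stuck-at-1: n1=0, n2=1 [stuck-at-1], n3=0 → 0 — eliminated
  n2 inverted output: n1=0, n2=0 [inverted output], n3=1 → 1 — matches
Only n2 inverted output reproduces the observed 1.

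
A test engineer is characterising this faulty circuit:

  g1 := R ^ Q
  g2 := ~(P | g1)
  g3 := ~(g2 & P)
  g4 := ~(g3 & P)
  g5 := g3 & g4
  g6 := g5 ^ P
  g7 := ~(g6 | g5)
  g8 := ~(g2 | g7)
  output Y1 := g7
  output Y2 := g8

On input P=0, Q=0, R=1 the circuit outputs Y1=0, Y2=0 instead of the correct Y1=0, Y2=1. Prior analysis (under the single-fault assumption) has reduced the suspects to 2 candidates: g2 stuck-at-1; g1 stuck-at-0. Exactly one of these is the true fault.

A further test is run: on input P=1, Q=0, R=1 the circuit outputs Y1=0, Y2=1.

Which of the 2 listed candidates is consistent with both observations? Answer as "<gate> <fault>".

Evaluate each candidate on input P=1, Q=0, R=1:
  g2 stuck-at-1: g1=1, g2=1 [stuck-at-1], g3=0, g4=1, g5=0, g6=1, g7=0, g8=0 → Y1=0, Y2=0 — eliminated
  g1 stuck-at-0: g1=0 [stuck-at-0], g2=0, g3=1, g4=0, g5=0, g6=1, g7=0, g8=1 → Y1=0, Y2=1 — matches
Only g1 stuck-at-0 reproduces the observed Y1=0, Y2=1.

g1 stuck-at-0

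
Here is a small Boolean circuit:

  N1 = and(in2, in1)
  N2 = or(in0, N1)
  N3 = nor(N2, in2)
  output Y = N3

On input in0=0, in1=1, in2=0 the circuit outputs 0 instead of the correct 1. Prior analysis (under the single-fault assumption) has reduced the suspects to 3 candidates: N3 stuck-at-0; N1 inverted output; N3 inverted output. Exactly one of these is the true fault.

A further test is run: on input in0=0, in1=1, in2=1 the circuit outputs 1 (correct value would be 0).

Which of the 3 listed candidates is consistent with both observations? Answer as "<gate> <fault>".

N3 inverted output

Evaluate each candidate on input in0=0, in1=1, in2=1:
  N3 stuck-at-0: N1=1, N2=1, N3=0 [stuck-at-0] → 0 — eliminated
  N1 inverted output: N1=0 [inverted output], N2=0, N3=0 → 0 — eliminated
  N3 inverted output: N1=1, N2=1, N3=1 [inverted output] → 1 — matches
Only N3 inverted output reproduces the observed 1.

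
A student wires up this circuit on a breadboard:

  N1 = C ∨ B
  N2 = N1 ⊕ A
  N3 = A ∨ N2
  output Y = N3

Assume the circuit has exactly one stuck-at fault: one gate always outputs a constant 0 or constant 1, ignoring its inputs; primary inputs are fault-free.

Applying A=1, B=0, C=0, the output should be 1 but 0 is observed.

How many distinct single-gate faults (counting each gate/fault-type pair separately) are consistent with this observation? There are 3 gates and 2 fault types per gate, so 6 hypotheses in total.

1

Fault-free: N1=0, N2=1, N3=1 → 1. Observed 0.
  N1 stuck-at-0: output 1 ✗
  N1 stuck-at-1: output 1 ✗
  N2 stuck-at-0: output 1 ✗
  N2 stuck-at-1: output 1 ✗
  N3 stuck-at-0: output 0 ✓
  N3 stuck-at-1: output 1 ✗
Consistent faults: {N3 stuck-at-0} — 1 in all.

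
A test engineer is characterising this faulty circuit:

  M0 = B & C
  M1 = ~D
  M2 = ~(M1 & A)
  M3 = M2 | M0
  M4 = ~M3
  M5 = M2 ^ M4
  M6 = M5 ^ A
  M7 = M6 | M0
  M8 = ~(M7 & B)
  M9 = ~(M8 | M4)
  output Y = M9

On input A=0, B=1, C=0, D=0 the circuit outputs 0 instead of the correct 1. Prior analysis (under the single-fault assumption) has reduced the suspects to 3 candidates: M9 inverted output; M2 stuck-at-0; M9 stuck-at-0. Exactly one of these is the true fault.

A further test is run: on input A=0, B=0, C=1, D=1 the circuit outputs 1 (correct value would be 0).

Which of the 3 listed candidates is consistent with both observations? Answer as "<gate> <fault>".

M9 inverted output

Evaluate each candidate on input A=0, B=0, C=1, D=1:
  M9 inverted output: M0=0, M1=0, M2=1, M3=1, M4=0, M5=1, M6=1, M7=1, M8=1, M9=1 [inverted output] → 1 — matches
  M2 stuck-at-0: M0=0, M1=0, M2=0 [stuck-at-0], M3=0, M4=1, M5=1, M6=1, M7=1, M8=1, M9=0 → 0 — eliminated
  M9 stuck-at-0: M0=0, M1=0, M2=1, M3=1, M4=0, M5=1, M6=1, M7=1, M8=1, M9=0 [stuck-at-0] → 0 — eliminated
Only M9 inverted output reproduces the observed 1.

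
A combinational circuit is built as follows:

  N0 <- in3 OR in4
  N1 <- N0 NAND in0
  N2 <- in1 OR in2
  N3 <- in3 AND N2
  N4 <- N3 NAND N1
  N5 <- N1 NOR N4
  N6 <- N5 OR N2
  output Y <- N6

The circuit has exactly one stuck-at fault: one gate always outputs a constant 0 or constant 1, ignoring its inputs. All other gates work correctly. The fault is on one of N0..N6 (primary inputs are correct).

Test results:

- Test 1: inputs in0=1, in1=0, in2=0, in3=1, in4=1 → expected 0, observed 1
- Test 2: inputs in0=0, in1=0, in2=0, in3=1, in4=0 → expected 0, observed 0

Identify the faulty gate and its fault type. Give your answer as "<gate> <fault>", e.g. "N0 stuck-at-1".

Fault-free values for test 1 (in0=1, in1=0, in2=0, in3=1, in4=1): N0=1, N1=0, N2=0, N3=0, N4=1, N5=0, N6=0, giving Y=0. Observed 1.
Test 1: faults giving observed 1 are {N2 stuck-at-1, N4 stuck-at-0, N5 stuck-at-1, N6 stuck-at-1}.
Test 2 (in0=0, in1=0, in2=0, in3=1, in4=0): fault-free N0=1, N1=1, N2=0, N3=0, N4=1, N5=0, N6=0 → 0; observed 0. Eliminates N2 stuck-at-1, N5 stuck-at-1, N6 stuck-at-1.
Only N4 stuck-at-0 is consistent with every test.

N4 stuck-at-0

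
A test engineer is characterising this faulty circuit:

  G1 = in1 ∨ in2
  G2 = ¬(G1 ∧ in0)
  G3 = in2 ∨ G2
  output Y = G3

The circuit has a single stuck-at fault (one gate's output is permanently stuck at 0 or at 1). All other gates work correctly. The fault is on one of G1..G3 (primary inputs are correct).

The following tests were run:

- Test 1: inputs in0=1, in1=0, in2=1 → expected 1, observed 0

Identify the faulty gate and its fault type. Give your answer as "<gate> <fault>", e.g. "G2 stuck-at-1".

Fault-free values for test 1 (in0=1, in1=0, in2=1): G1=1, G2=0, G3=1, giving Y=1. Observed 0.
Test 1: faults giving observed 0 are {G3 stuck-at-0}.
Only G3 stuck-at-0 is consistent with every test.

G3 stuck-at-0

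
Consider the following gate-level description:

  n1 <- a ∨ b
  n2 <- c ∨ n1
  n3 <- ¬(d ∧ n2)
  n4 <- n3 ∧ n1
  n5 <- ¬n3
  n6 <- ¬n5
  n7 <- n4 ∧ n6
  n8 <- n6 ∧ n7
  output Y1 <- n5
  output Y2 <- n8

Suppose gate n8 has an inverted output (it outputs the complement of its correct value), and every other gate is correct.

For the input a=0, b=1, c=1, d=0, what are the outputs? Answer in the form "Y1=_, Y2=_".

Y1=0, Y2=0

Propagate with n8 forced: n1=1, n2=1, n3=1, n4=1, n5=0, n6=1, n7=1, n8=0 [inverted output].
So the outputs are Y1=0, Y2=0. (Without the fault they would be Y1=0, Y2=1.)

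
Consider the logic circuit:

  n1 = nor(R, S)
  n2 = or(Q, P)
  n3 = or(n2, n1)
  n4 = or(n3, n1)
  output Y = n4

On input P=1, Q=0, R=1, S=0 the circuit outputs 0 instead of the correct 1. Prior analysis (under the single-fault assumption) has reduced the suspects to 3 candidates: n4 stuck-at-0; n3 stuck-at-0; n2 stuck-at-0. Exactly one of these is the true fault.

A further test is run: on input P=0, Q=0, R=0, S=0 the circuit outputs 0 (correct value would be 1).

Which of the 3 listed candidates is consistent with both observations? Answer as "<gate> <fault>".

n4 stuck-at-0

Evaluate each candidate on input P=0, Q=0, R=0, S=0:
  n4 stuck-at-0: n1=1, n2=0, n3=1, n4=0 [stuck-at-0] → 0 — matches
  n3 stuck-at-0: n1=1, n2=0, n3=0 [stuck-at-0], n4=1 → 1 — eliminated
  n2 stuck-at-0: n1=1, n2=0 [stuck-at-0], n3=1, n4=1 → 1 — eliminated
Only n4 stuck-at-0 reproduces the observed 0.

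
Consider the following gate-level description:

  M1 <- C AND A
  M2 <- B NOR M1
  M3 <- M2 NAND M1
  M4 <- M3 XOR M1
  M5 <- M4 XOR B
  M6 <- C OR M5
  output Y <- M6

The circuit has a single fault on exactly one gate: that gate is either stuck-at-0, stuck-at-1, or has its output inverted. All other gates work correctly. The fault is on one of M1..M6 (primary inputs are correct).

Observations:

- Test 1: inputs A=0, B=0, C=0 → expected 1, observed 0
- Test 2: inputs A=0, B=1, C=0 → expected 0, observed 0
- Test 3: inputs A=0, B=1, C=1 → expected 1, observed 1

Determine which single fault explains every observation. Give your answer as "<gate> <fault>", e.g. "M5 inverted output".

Fault-free values for test 1 (A=0, B=0, C=0): M1=0, M2=1, M3=1, M4=1, M5=1, M6=1, giving Y=1. Observed 0.
Test 1: faults giving observed 0 are {M1 stuck-at-1, M1 inverted output, M3 stuck-at-0, M3 inverted output, M4 stuck-at-0, M4 inverted output, M5 stuck-at-0, M5 inverted output, M6 stuck-at-0, M6 inverted output}.
Test 2 (A=0, B=1, C=0): fault-free M1=0, M2=0, M3=1, M4=1, M5=0, M6=0 → 0; observed 0. Eliminates M1 stuck-at-1, M1 inverted output, M3 stuck-at-0, M3 inverted output, M4 stuck-at-0, M4 inverted output, M5 inverted output, M6 inverted output.
Test 3 (A=0, B=1, C=1): fault-free M1=0, M2=0, M3=1, M4=1, M5=0, M6=1 → 1; observed 1. Eliminates M6 stuck-at-0.
Only M5 stuck-at-0 is consistent with every test.

M5 stuck-at-0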